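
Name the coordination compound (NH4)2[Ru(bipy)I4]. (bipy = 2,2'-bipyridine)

The 2 ammonium counter-ions carry a total charge of +2, so each complex ion is 2−.
Ligand charges: 1×2,2'-bipyridine (neutral), 4×iodo (-1 each); total -4. So Ru + (-4) = 2−, giving Ru = +2.
The complex ion is anionic, so ruthenium takes the -ate form ruthenate(II).

ammonium (2,2'-bipyridine)tetraiodoruthenate(II)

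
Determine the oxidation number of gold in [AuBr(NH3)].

No counter-ion: the bracketed complex is neutral.
Ligand charges: 1×Br = -1; 1×NH3 neutral; sum -1.
Au + (-1) = 0 ⇒ Au is +1.

+1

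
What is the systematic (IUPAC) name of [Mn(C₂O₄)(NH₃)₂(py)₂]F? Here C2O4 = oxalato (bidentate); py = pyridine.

diammineoxalatobis(pyridine)manganese(III) fluoride

The 1 fluoride counter-ion carries a total charge of -1, so each complex ion is 1+.
Ligand charges: 1×oxalato (-2 each), 2×pyridine (neutral), 2×ammine (neutral); total -2. So Mn + (-2) = 1+, giving Mn = +3.
Ligands are named alphabetically: ammine before oxalato before pyridine.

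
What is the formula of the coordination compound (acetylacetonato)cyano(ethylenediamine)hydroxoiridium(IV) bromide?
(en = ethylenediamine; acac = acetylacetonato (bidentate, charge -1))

[Ir(acac)(CN)(en)(OH)]Br

Ligands: 1 hydroxo (OH, -1), 1 ethylenediamine (en, neutral), 1 acetylacetonato (acac, -1), 1 cyano (CN, -1). Ligand charge sum = -3.
With Ir in oxidation state +4, the complex ion is [Ir...]^1+.
Charge balance with bromide (-1) requires 1 complex ion per 1 bromide.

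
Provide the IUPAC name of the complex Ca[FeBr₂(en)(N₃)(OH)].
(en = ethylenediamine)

The 1 calcium counter-ion carries a total charge of +2, so each complex ion is 2−.
Ligand charges: 2×bromo (-1 each), 1×ethylenediamine (neutral), 1×azido (-1 each), 1×hydroxo (-1 each); total -4. So Fe + (-4) = 2−, giving Fe = +2.
Ligands are named alphabetically: azido before bromo before ethylenediamine before hydroxo.
The complex ion is anionic, so iron takes the -ate form ferrate(II).

calcium azidodibromo(ethylenediamine)hydroxoferrate(II)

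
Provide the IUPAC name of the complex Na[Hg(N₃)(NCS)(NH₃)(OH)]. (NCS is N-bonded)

The 1 sodium counter-ion carries a total charge of +1, so each complex ion is 1−.
Ligand charges: 1×hydroxo (-1 each), 1×azido (-1 each), 1×ammine (neutral), 1×isothiocyanato (-1 each); total -3. So Hg + (-3) = 1−, giving Hg = +2.
Ligands are named alphabetically: ammine before azido before hydroxo before isothiocyanato.
The complex ion is anionic, so mercury takes the -ate form mercurate(II).

sodium ammineazidohydroxoisothiocyanatomercurate(II)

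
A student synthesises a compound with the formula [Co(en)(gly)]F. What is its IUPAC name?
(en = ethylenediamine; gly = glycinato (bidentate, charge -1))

(ethylenediamine)(glycinato)cobalt(II) fluoride

The 1 fluoride counter-ion carries a total charge of -1, so each complex ion is 1+.
Ligand charges: 1×ethylenediamine (neutral), 1×glycinato (-1 each); total -1. So Co + (-1) = 1+, giving Co = +2.
Ligands are named alphabetically: ethylenediamine before glycinato.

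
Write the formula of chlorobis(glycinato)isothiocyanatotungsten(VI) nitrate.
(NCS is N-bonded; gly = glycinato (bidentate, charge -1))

[WCl(gly)2(NCS)](NO3)2

Ligands: 1 chloro (Cl, -1), 1 isothiocyanato (NCS, -1), 2 glycinato (gly, -1). Ligand charge sum = -4.
With W in oxidation state +6, the complex ion is [W...]^2+.
Charge balance with nitrate (-1) requires 1 complex ion per 2 nitrate.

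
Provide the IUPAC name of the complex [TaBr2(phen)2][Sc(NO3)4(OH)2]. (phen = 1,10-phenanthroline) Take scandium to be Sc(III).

dibromobis(1,10-phenanthroline)tantalum(V) dihydroxotetranitratoscandate(III)

Sc is given as +3; the anion's ligand charges sum to -6, so the complex anion is 3−.
A 1:1 salt means the cation carries the equal and opposite charge, 3+.
Cation: ligand charges sum to -2; for the ion to be 3+, Ta = +5.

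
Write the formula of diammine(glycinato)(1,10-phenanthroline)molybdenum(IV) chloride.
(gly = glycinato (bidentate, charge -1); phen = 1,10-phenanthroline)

[Mo(gly)(NH3)2(phen)]Cl3

Ligands: 1 glycinato (gly, -1), 2 ammine (NH3, neutral), 1 1,10-phenanthroline (phen, neutral). Ligand charge sum = -1.
With Mo in oxidation state +4, the complex ion is [Mo...]^3+.
Charge balance with chloride (-1) requires 1 complex ion per 3 chloride.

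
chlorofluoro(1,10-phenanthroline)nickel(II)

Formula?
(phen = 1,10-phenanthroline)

[NiClF(phen)]

Ligands: 1 chloro (Cl, -1), 1 1,10-phenanthroline (phen, neutral), 1 fluoro (F, -1). Ligand charge sum = -2.
With Ni in oxidation state +2, the complex ion is [Ni...].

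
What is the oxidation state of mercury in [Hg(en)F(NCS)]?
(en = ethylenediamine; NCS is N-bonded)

No counter-ion: the bracketed complex is neutral.
Ligand charges: 1×en neutral; 1×NCS = -1; 1×F = -1; sum -2.
Hg + (-2) = 0 ⇒ Hg is +2.

+2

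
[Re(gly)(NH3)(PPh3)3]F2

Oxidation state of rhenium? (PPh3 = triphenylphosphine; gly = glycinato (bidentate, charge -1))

2 fluoride outside the brackets (-1 each) → the complex ion is 2+.
Ligand charges: 3×PPh3 neutral; 1×gly = -1; 1×NH3 neutral; sum -1.
Re + (-1) = 2+ ⇒ Re is +3.

+3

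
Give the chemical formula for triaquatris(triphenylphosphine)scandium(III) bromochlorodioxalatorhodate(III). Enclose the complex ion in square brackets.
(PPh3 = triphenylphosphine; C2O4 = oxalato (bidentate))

[Sc(H2O)3(PPh3)3][RhBr(C2O4)2Cl]

Cation [Sc…]: ligand charges 0, Sc(III) ⇒ ion charge 3+.
Anion [Rh…]: ligand charges -6, Rh(III) ⇒ ion charge 3−.
One 3+ cation balances one 3− anion.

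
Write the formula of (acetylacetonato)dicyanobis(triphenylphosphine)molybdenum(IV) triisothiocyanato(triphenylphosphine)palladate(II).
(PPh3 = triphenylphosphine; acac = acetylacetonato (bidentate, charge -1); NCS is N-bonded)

[Mo(acac)(CN)2(PPh3)2][Pd(NCS)3(PPh3)]

Cation [Mo…]: ligand charges -3, Mo(IV) ⇒ ion charge 1+.
Anion [Pd…]: ligand charges -3, Pd(II) ⇒ ion charge 1−.
One 1+ cation balances one 1− anion.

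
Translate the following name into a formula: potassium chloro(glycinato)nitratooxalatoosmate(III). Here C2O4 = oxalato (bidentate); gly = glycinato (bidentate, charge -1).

K2[Os(C2O4)Cl(gly)(NO3)]

Ligands: 1 oxalato (C2O4, -2), 1 nitrato (NO3, -1), 1 chloro (Cl, -1), 1 glycinato (gly, -1). Ligand charge sum = -5.
Charge balance with potassium (+1) requires 1 complex ion per 2 potassium.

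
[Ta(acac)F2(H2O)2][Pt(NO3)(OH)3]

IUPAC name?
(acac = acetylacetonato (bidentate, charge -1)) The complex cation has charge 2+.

Both ions are complex: the cation is named first with the plain metal name, the anion second with the -ate form; each ion's ligands are alphabetised independently.
The complex cation is given as 2+; its ligand charges sum to -3, so Ta = +5.
A 1:1 salt means the anion carries the equal and opposite charge, 2−.
Anion: ligand charges sum to -4; for the ion to be 2−, Pt = +2.

(acetylacetonato)diaquadifluorotantalum(V) trihydroxonitratoplatinate(II)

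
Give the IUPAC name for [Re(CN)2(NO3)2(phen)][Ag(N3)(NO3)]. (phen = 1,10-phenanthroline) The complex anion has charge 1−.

Both ions are complex: the cation is named first with the plain metal name, the anion second with the -ate form; each ion's ligands are alphabetised independently.
The complex anion is given as 1−; its ligand charges sum to -2, so Ag = +1.
A 1:1 salt means the cation carries the equal and opposite charge, 1+.
Cation: ligand charges sum to -4; for the ion to be 1+, Re = +5.

dicyanodinitrato(1,10-phenanthroline)rhenium(V) azidonitratoargentate(I)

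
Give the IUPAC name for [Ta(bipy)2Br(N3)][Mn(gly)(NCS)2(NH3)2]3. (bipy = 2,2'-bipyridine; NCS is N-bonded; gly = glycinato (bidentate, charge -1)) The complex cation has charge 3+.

Both ions are complex: the cation is named first with the plain metal name, the anion second with the -ate form; each ion's ligands are alphabetised independently.
The complex cation is given as 3+; its ligand charges sum to -2, so Ta = +5.
With 3 anions per cation, each anion must be 3/3 = 1−.
Anion: ligand charges sum to -3; for the ion to be 1−, Mn = +2.

azidobis(2,2'-bipyridine)bromotantalum(V) diammine(glycinato)diisothiocyanatomanganate(II)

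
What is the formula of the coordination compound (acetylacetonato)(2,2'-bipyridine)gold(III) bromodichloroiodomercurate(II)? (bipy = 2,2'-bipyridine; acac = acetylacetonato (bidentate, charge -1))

[Au(acac)(bipy)][HgBrCl2I]

Cation [Au…]: ligand charges -1, Au(III) ⇒ ion charge 2+.
Anion [Hg…]: ligand charges -4, Hg(II) ⇒ ion charge 2−.
One 2+ cation balances one 2− anion.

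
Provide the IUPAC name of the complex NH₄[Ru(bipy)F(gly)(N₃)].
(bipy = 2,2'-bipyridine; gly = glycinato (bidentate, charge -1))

ammonium azido(2,2'-bipyridine)fluoro(glycinato)ruthenate(II)

The 1 ammonium counter-ion carries a total charge of +1, so each complex ion is 1−.
Ligand charges: 1×azido (-1 each), 1×fluoro (-1 each), 1×2,2'-bipyridine (neutral), 1×glycinato (-1 each); total -3. So Ru + (-3) = 1−, giving Ru = +2.
Ligands are named alphabetically: azido before bipyridine before fluoro before glycinato.
The complex ion is anionic, so ruthenium takes the -ate form ruthenate(II).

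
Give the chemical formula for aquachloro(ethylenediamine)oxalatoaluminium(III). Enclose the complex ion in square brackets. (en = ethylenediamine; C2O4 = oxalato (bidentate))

Ligands: 1 aqua (H2O, neutral), 1 ethylenediamine (en, neutral), 1 oxalato (C2O4, -2), 1 chloro (Cl, -1). Ligand charge sum = -3.
With Al in oxidation state +3, the complex ion is [Al...].

[Al(C2O4)Cl(en)(H2O)]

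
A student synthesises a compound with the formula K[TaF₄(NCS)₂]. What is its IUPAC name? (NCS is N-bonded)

The 1 potassium counter-ion carries a total charge of +1, so each complex ion is 1−.
Ligand charges: 2×isothiocyanato (-1 each), 4×fluoro (-1 each); total -6. So Ta + (-6) = 1−, giving Ta = +5.
The complex ion is anionic, so tantalum takes the -ate form tantalate(V).

potassium tetrafluorodiisothiocyanatotantalate(V)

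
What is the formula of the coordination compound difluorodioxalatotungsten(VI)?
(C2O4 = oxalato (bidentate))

Ligands: 2 fluoro (F, -1), 2 oxalato (C2O4, -2). Ligand charge sum = -6.
With W in oxidation state +6, the complex ion is [W...].

[W(C2O4)2F2]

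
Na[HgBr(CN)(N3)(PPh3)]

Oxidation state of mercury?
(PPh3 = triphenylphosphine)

1 sodium outside the brackets (+1 each) → the complex ion is 1−.
Ligand charges: 1×PPh3 neutral; 1×CN = -1; 1×N3 = -1; 1×Br = -1; sum -3.
Hg + (-3) = 1− ⇒ Hg is +2.

+2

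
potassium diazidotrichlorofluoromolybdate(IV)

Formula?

Ligands: 2 azido (N3, -1), 3 chloro (Cl, -1), 1 fluoro (F, -1). Ligand charge sum = -6.
Charge balance with potassium (+1) requires 1 complex ion per 2 potassium.

K2[MoCl3F(N3)2]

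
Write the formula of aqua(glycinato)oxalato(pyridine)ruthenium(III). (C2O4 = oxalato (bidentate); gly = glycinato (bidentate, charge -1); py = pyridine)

Ligands: 1 oxalato (C2O4, -2), 1 glycinato (gly, -1), 1 aqua (H2O, neutral), 1 pyridine (py, neutral). Ligand charge sum = -3.
With Ru in oxidation state +3, the complex ion is [Ru...].

[Ru(C2O4)(gly)(H2O)(py)]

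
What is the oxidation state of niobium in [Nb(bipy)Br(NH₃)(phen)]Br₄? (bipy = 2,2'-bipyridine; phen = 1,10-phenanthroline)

4 bromide outside the brackets (-1 each) → the complex ion is 4+.
Ligand charges: 1×NH3 neutral; 1×bipy neutral; 1×phen neutral; 1×Br = -1; sum -1.
Nb + (-1) = 4+ ⇒ Nb is +5.

+5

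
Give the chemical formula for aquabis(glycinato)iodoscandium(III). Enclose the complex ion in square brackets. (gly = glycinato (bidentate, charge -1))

[Sc(gly)2(H2O)I]

Ligands: 1 iodo (I, -1), 2 glycinato (gly, -1), 1 aqua (H2O, neutral). Ligand charge sum = -3.
With Sc in oxidation state +3, the complex ion is [Sc...].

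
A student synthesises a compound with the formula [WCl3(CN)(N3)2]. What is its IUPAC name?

diazidotrichlorocyanotungsten(VI)

There is no counter-ion, so the complex is neutral overall.
Ligand charges: 3×chloro (-1 each), 2×azido (-1 each), 1×cyano (-1 each); total -6. So W + (-6) = 0, giving W = +6.
Ligands are named alphabetically: azido before chloro before cyano.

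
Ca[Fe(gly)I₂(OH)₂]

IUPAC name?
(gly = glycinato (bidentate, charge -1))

The 1 calcium counter-ion carries a total charge of +2, so each complex ion is 2−.
Ligand charges: 2×hydroxo (-1 each), 2×iodo (-1 each), 1×glycinato (-1 each); total -5. So Fe + (-5) = 2−, giving Fe = +3.
Ligands are named alphabetically: glycinato before hydroxo before iodo.
The complex ion is anionic, so iron takes the -ate form ferrate(III).

calcium (glycinato)dihydroxodiiodoferrate(III)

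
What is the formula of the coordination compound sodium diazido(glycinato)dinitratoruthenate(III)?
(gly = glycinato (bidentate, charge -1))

Ligands: 2 azido (N3, -1), 1 glycinato (gly, -1), 2 nitrato (NO3, -1). Ligand charge sum = -5.
With Ru in oxidation state +3, the complex ion is [Ru...]^2−.
Charge balance with sodium (+1) requires 1 complex ion per 2 sodium.

Na2[Ru(gly)(N3)2(NO3)2]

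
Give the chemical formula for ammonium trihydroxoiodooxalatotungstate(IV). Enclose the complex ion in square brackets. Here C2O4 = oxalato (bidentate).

Ligands: 3 hydroxo (OH, -1), 1 oxalato (C2O4, -2), 1 iodo (I, -1). Ligand charge sum = -6.
With W in oxidation state +4, the complex ion is [W...]^2−.
Charge balance with ammonium (+1) requires 1 complex ion per 2 ammonium.

(NH4)2[W(C2O4)I(OH)3]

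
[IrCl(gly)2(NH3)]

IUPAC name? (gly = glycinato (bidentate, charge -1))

There is no counter-ion, so the complex is neutral overall.
Ligand charges: 1×ammine (neutral), 1×chloro (-1 each), 2×glycinato (-1 each); total -3. So Ir + (-3) = 0, giving Ir = +3.
Ligands are named alphabetically: ammine before chloro before glycinato.

amminechlorobis(glycinato)iridium(III)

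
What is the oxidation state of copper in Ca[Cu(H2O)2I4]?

+2

1 calcium outside the brackets (+2 each) → the complex ion is 2−.
Ligand charges: 4×I = -4; 2×H2O neutral; sum -4.
Cu + (-4) = 2− ⇒ Cu is +2.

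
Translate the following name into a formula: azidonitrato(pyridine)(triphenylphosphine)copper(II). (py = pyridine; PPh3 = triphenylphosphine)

[Cu(N3)(NO3)(PPh3)(py)]

Ligands: 1 azido (N3, -1), 1 pyridine (py, neutral), 1 triphenylphosphine (PPh3, neutral), 1 nitrato (NO3, -1). Ligand charge sum = -2.
With Cu in oxidation state +2, the complex ion is [Cu...].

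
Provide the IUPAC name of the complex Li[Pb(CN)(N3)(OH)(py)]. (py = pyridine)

lithium azidocyanohydroxo(pyridine)plumbate(II)

The 1 lithium counter-ion carries a total charge of +1, so each complex ion is 1−.
Ligand charges: 1×cyano (-1 each), 1×hydroxo (-1 each), 1×pyridine (neutral), 1×azido (-1 each); total -3. So Pb + (-3) = 1−, giving Pb = +2.
Ligands are named alphabetically: azido before cyano before hydroxo before pyridine.
The complex ion is anionic, so lead takes the -ate form plumbate(II).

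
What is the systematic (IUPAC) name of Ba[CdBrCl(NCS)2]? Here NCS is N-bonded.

barium bromochlorodiisothiocyanatocadmate(II)

The 1 barium counter-ion carries a total charge of +2, so each complex ion is 2−.
Ligand charges: 2×isothiocyanato (-1 each), 1×bromo (-1 each), 1×chloro (-1 each); total -4. So Cd + (-4) = 2−, giving Cd = +2.
Ligands are named alphabetically: bromo before chloro before isothiocyanato.
The complex ion is anionic, so cadmium takes the -ate form cadmate(II).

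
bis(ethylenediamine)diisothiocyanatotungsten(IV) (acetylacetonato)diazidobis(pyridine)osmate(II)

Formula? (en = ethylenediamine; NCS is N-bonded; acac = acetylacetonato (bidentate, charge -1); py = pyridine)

Cation [W…]: ligand charges -2, W(IV) ⇒ ion charge 2+.
Anion [Os…]: ligand charges -3, Os(II) ⇒ ion charge 1−.
One 2+ cation requires 2 of the 1− anion.

[W(en)2(NCS)2][Os(acac)(N3)2(py)2]2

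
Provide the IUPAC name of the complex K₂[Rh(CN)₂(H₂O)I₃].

The 2 potassium counter-ions carry a total charge of +2, so each complex ion is 2−.
Ligand charges: 3×iodo (-1 each), 1×aqua (neutral), 2×cyano (-1 each); total -5. So Rh + (-5) = 2−, giving Rh = +3.
The complex ion is anionic, so rhodium takes the -ate form rhodate(III).

potassium aquadicyanotriiodorhodate(III)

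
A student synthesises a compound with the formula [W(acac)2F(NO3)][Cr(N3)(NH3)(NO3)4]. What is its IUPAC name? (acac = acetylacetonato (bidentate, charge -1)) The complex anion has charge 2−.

Both ions are complex: the cation is named first with the plain metal name, the anion second with the -ate form; each ion's ligands are alphabetised independently.
The complex anion is given as 2−; its ligand charges sum to -5, so Cr = +3.
A 1:1 salt means the cation carries the equal and opposite charge, 2+.
Cation: ligand charges sum to -4; for the ion to be 2+, W = +6.

bis(acetylacetonato)fluoronitratotungsten(VI) ammineazidotetranitratochromate(III)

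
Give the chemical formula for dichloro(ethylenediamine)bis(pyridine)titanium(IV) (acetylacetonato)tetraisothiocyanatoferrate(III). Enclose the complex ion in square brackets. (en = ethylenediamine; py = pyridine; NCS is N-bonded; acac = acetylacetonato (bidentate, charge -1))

[TiCl2(en)(py)2][Fe(acac)(NCS)4]

Cation [Ti…]: ligand charges -2, Ti(IV) ⇒ ion charge 2+.
Anion [Fe…]: ligand charges -5, Fe(III) ⇒ ion charge 2−.
One 2+ cation balances one 2− anion.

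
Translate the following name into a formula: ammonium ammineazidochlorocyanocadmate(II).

Ligands: 1 ammine (NH3, neutral), 1 azido (N3, -1), 1 cyano (CN, -1), 1 chloro (Cl, -1). Ligand charge sum = -3.
Charge balance with ammonium (+1) requires 1 complex ion per 1 ammonium.

NH4[CdCl(CN)(N3)(NH3)]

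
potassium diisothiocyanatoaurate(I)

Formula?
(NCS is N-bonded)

K[Au(NCS)2]

Ligands: 2 isothiocyanato (NCS, -1). Ligand charge sum = -2.
Charge balance with potassium (+1) requires 1 complex ion per 1 potassium.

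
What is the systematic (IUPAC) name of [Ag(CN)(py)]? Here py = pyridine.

cyano(pyridine)silver(I)

There is no counter-ion, so the complex is neutral overall.
Ligand charges: 1×pyridine (neutral), 1×cyano (-1 each); total -1. So Ag + (-1) = 0, giving Ag = +1.
Ligands are named alphabetically: cyano before pyridine.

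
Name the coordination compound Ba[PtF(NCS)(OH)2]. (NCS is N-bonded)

barium fluorodihydroxoisothiocyanatoplatinate(II)

The 1 barium counter-ion carries a total charge of +2, so each complex ion is 2−.
Ligand charges: 2×hydroxo (-1 each), 1×fluoro (-1 each), 1×isothiocyanato (-1 each); total -4. So Pt + (-4) = 2−, giving Pt = +2.
The complex ion is anionic, so platinum takes the -ate form platinate(II).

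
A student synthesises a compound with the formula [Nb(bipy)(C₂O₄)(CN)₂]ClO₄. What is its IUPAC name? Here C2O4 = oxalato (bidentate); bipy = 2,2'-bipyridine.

(2,2'-bipyridine)dicyanooxalatoniobium(V) perchlorate

The 1 perchlorate counter-ion carries a total charge of -1, so each complex ion is 1+.
Ligand charges: 1×oxalato (-2 each), 1×2,2'-bipyridine (neutral), 2×cyano (-1 each); total -4. So Nb + (-4) = 1+, giving Nb = +5.
Ligands are named alphabetically: bipyridine before cyano before oxalato.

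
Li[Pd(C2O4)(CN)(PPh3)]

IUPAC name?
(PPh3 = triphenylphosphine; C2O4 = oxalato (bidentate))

The 1 lithium counter-ion carries a total charge of +1, so each complex ion is 1−.
Ligand charges: 1×triphenylphosphine (neutral), 1×oxalato (-2 each), 1×cyano (-1 each); total -3. So Pd + (-3) = 1−, giving Pd = +2.
The complex ion is anionic, so palladium takes the -ate form palladate(II).

lithium cyanooxalato(triphenylphosphine)palladate(II)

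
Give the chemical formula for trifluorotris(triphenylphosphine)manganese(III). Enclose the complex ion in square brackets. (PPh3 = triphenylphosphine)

[MnF3(PPh3)3]

Ligands: 3 triphenylphosphine (PPh3, neutral), 3 fluoro (F, -1). Ligand charge sum = -3.
With Mn in oxidation state +3, the complex ion is [Mn...].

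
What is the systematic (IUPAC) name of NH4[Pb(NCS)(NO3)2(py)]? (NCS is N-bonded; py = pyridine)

The 1 ammonium counter-ion carries a total charge of +1, so each complex ion is 1−.
Ligand charges: 2×nitrato (-1 each), 1×isothiocyanato (-1 each), 1×pyridine (neutral); total -3. So Pb + (-3) = 1−, giving Pb = +2.
The complex ion is anionic, so lead takes the -ate form plumbate(II).

ammonium isothiocyanatodinitrato(pyridine)plumbate(II)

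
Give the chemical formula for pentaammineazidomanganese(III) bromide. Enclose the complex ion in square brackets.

[Mn(N3)(NH3)5]Br2

Ligands: 5 ammine (NH3, neutral), 1 azido (N3, -1). Ligand charge sum = -1.
Charge balance with bromide (-1) requires 1 complex ion per 2 bromide.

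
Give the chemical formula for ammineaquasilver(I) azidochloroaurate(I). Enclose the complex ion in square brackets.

Cation [Ag…]: ligand charges 0, Ag(I) ⇒ ion charge 1+.
Anion [Au…]: ligand charges -2, Au(I) ⇒ ion charge 1−.
One 1+ cation balances one 1− anion.

[Ag(H2O)(NH3)][AuCl(N3)]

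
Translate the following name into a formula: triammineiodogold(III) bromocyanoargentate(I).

[AuI(NH3)3][AgBr(CN)]2

Cation [Au…]: ligand charges -1, Au(III) ⇒ ion charge 2+.
Anion [Ag…]: ligand charges -2, Ag(I) ⇒ ion charge 1−.
One 2+ cation requires 2 of the 1− anion.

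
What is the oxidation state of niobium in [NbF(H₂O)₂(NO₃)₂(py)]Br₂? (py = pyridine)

+5

2 bromide outside the brackets (-1 each) → the complex ion is 2+.
Ligand charges: 2×NO3 = -2; 2×H2O neutral; 1×py neutral; 1×F = -1; sum -3.
Nb + (-3) = 2+ ⇒ Nb is +5.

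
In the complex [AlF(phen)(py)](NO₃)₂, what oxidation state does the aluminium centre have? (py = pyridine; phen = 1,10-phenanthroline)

2 nitrate outside the brackets (-1 each) → the complex ion is 2+.
Ligand charges: 1×py neutral; 1×phen neutral; 1×F = -1; sum -1.
Al + (-1) = 2+ ⇒ Al is +3.

+3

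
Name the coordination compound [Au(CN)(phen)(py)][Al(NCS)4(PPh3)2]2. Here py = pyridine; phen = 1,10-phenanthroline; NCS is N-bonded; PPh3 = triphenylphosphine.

Both ions are complex: the cation is named first with the plain metal name, the anion second with the -ate form; each ion's ligands are alphabetised independently.
Aluminium is always +3 in its complexes; the anion's ligand charges sum to -4, so the complex anion is 1−.
With 2 anions per cation, the cation must be 2×1 = 2+.
Cation: ligand charges sum to -1; for the ion to be 2+, Au = +3.

cyano(1,10-phenanthroline)(pyridine)gold(III) tetraisothiocyanatobis(triphenylphosphine)aluminate(III)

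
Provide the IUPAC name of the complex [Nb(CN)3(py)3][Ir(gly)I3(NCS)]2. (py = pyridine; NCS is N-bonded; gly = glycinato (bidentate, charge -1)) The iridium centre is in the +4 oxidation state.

Both ions are complex: the cation is named first with the plain metal name, the anion second with the -ate form; each ion's ligands are alphabetised independently.
Ir is given as +4; the anion's ligand charges sum to -5, so the complex anion is 1−.
With 2 anions per cation, the cation must be 2×1 = 2+.
Cation: ligand charges sum to -3; for the ion to be 2+, Nb = +5.

tricyanotris(pyridine)niobium(V) (glycinato)triiodoisothiocyanatoiridate(IV)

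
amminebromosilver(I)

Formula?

Ligands: 1 bromo (Br, -1), 1 ammine (NH3, neutral). Ligand charge sum = -1.
With Ag in oxidation state +1, the complex ion is [Ag...].

[AgBr(NH3)]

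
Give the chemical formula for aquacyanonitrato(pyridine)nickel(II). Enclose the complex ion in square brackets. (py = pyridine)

Ligands: 1 aqua (H2O, neutral), 1 pyridine (py, neutral), 1 cyano (CN, -1), 1 nitrato (NO3, -1). Ligand charge sum = -2.
With Ni in oxidation state +2, the complex ion is [Ni...].

[Ni(CN)(H2O)(NO3)(py)]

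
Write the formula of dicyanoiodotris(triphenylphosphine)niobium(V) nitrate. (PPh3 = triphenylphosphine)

Ligands: 2 cyano (CN, -1), 3 triphenylphosphine (PPh3, neutral), 1 iodo (I, -1). Ligand charge sum = -3.
With Nb in oxidation state +5, the complex ion is [Nb...]^2+.
Charge balance with nitrate (-1) requires 1 complex ion per 2 nitrate.

[Nb(CN)2I(PPh3)3](NO3)2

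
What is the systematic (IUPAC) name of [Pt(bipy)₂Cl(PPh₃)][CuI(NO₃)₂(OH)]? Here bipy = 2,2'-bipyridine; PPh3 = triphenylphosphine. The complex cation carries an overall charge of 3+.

Both ions are complex: the cation is named first with the plain metal name, the anion second with the -ate form; each ion's ligands are alphabetised independently.
The complex cation is given as 3+; its ligand charges sum to -1, so Pt = +4.
A 1:1 salt means the anion carries the equal and opposite charge, 3−.
Anion: ligand charges sum to -4; for the ion to be 3−, Cu = +1.

bis(2,2'-bipyridine)chloro(triphenylphosphine)platinum(IV) hydroxoiododinitratocuprate(I)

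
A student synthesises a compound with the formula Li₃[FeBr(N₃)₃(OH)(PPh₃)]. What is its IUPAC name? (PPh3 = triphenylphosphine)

lithium triazidobromohydroxo(triphenylphosphine)ferrate(II)

The 3 lithium counter-ions carry a total charge of +3, so each complex ion is 3−.
Ligand charges: 1×hydroxo (-1 each), 1×bromo (-1 each), 1×triphenylphosphine (neutral), 3×azido (-1 each); total -5. So Fe + (-5) = 3−, giving Fe = +2.
The complex ion is anionic, so iron takes the -ate form ferrate(II).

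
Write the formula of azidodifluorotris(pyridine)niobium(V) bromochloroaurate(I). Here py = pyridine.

[NbF2(N3)(py)3][AuBrCl]2

Cation [Nb…]: ligand charges -3, Nb(V) ⇒ ion charge 2+.
Anion [Au…]: ligand charges -2, Au(I) ⇒ ion charge 1−.
One 2+ cation requires 2 of the 1− anion.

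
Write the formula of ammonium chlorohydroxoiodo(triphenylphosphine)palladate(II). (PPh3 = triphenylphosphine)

Ligands: 1 triphenylphosphine (PPh3, neutral), 1 hydroxo (OH, -1), 1 iodo (I, -1), 1 chloro (Cl, -1). Ligand charge sum = -3.
With Pd in oxidation state +2, the complex ion is [Pd...]^1−.
Charge balance with ammonium (+1) requires 1 complex ion per 1 ammonium.

NH4[PdClI(OH)(PPh3)]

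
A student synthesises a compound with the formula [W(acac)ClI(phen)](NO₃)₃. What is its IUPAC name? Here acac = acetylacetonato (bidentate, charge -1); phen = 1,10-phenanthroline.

The 3 nitrate counter-ions carry a total charge of -3, so each complex ion is 3+.
Ligand charges: 1×acetylacetonato (-1 each), 1×chloro (-1 each), 1×1,10-phenanthroline (neutral), 1×iodo (-1 each); total -3. So W + (-3) = 3+, giving W = +6.
Ligands are named alphabetically: acetylacetonato before chloro before iodo before phenanthroline.

(acetylacetonato)chloroiodo(1,10-phenanthroline)tungsten(VI) nitrate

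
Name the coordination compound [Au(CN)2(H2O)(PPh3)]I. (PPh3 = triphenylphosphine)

aquadicyano(triphenylphosphine)gold(III) iodide

The 1 iodide counter-ion carries a total charge of -1, so each complex ion is 1+.
Ligand charges: 1×triphenylphosphine (neutral), 2×cyano (-1 each), 1×aqua (neutral); total -2. So Au + (-2) = 1+, giving Au = +3.
Ligands are named alphabetically: aqua before cyano before triphenylphosphine.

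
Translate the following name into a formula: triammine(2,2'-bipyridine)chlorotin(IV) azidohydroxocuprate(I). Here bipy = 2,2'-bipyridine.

[Sn(bipy)Cl(NH3)3][Cu(N3)(OH)]3

Cation [Sn…]: ligand charges -1, Sn(IV) ⇒ ion charge 3+.
Anion [Cu…]: ligand charges -2, Cu(I) ⇒ ion charge 1−.
One 3+ cation requires 3 of the 1− anion.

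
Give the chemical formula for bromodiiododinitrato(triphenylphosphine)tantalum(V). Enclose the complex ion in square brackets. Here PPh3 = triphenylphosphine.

Ligands: 2 nitrato (NO3, -1), 2 iodo (I, -1), 1 triphenylphosphine (PPh3, neutral), 1 bromo (Br, -1). Ligand charge sum = -5.
With Ta in oxidation state +5, the complex ion is [Ta...].

[TaBrI2(NO3)2(PPh3)]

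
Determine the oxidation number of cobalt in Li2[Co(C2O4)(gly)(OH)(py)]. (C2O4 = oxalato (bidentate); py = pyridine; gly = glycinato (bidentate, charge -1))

2 lithium outside the brackets (+1 each) → the complex ion is 2−.
Ligand charges: 1×C2O4 = -2; 1×py neutral; 1×OH = -1; 1×gly = -1; sum -4.
Co + (-4) = 2− ⇒ Co is +2.

+2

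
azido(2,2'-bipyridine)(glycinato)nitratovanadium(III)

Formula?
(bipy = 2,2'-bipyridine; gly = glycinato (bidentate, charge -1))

Ligands: 1 azido (N3, -1), 1 2,2'-bipyridine (bipy, neutral), 1 nitrato (NO3, -1), 1 glycinato (gly, -1). Ligand charge sum = -3.
With V in oxidation state +3, the complex ion is [V...].

[V(bipy)(gly)(N3)(NO3)]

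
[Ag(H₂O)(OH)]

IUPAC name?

aquahydroxosilver(I)

There is no counter-ion, so the complex is neutral overall.
Ligand charges: 1×hydroxo (-1 each), 1×aqua (neutral); total -1. So Ag + (-1) = 0, giving Ag = +1.
Ligands are named alphabetically: aqua before hydroxo.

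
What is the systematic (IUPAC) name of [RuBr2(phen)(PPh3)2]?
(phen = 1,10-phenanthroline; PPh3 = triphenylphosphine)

dibromo(1,10-phenanthroline)bis(triphenylphosphine)ruthenium(II)

There is no counter-ion, so the complex is neutral overall.
Ligand charges: 2×bromo (-1 each), 1×1,10-phenanthroline (neutral), 2×triphenylphosphine (neutral); total -2. So Ru + (-2) = 0, giving Ru = +2.
Ligands are named alphabetically: bromo before phenanthroline before triphenylphosphine.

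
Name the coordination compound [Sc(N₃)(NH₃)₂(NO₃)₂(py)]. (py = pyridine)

diammineazidodinitrato(pyridine)scandium(III)

There is no counter-ion, so the complex is neutral overall.
Ligand charges: 1×azido (-1 each), 1×pyridine (neutral), 2×nitrato (-1 each), 2×ammine (neutral); total -3. So Sc + (-3) = 0, giving Sc = +3.
Ligands are named alphabetically: ammine before azido before nitrato before pyridine.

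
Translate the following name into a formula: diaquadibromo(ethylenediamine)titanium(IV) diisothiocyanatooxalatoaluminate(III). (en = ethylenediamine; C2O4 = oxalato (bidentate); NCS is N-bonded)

Cation [Ti…]: ligand charges -2, Ti(IV) ⇒ ion charge 2+.
Anion [Al…]: ligand charges -4, Al(III) ⇒ ion charge 1−.
One 2+ cation requires 2 of the 1− anion.

[TiBr2(en)(H2O)2][Al(C2O4)(NCS)2]2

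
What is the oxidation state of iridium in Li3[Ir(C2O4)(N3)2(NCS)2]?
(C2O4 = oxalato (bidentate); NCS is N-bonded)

+3

3 lithium outside the brackets (+1 each) → the complex ion is 3−.
Ligand charges: 1×C2O4 = -2; 2×NCS = -2; 2×N3 = -2; sum -6.
Ir + (-6) = 3− ⇒ Ir is +3.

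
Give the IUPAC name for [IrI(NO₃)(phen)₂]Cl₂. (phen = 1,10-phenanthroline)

iodonitratobis(1,10-phenanthroline)iridium(IV) chloride

The 2 chloride counter-ions carry a total charge of -2, so each complex ion is 2+.
Ligand charges: 2×1,10-phenanthroline (neutral), 1×iodo (-1 each), 1×nitrato (-1 each); total -2. So Ir + (-2) = 2+, giving Ir = +4.
Ligands are named alphabetically: iodo before nitrato before phenanthroline.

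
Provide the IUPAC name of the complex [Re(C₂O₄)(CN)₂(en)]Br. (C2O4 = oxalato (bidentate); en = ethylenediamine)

dicyano(ethylenediamine)oxalatorhenium(V) bromide

The 1 bromide counter-ion carries a total charge of -1, so each complex ion is 1+.
Ligand charges: 1×oxalato (-2 each), 1×ethylenediamine (neutral), 2×cyano (-1 each); total -4. So Re + (-4) = 1+, giving Re = +5.
Ligands are named alphabetically: cyano before ethylenediamine before oxalato.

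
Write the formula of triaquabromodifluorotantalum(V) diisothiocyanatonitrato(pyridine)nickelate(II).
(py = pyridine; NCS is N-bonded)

[TaBrF2(H2O)3][Ni(NCS)2(NO3)(py)]2

Cation [Ta…]: ligand charges -3, Ta(V) ⇒ ion charge 2+.
Anion [Ni…]: ligand charges -3, Ni(II) ⇒ ion charge 1−.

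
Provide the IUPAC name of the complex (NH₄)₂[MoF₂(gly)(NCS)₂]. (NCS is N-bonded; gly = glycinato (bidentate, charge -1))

ammonium difluoro(glycinato)diisothiocyanatomolybdate(III)

The 2 ammonium counter-ions carry a total charge of +2, so each complex ion is 2−.
Ligand charges: 2×isothiocyanato (-1 each), 1×glycinato (-1 each), 2×fluoro (-1 each); total -5. So Mo + (-5) = 2−, giving Mo = +3.
The complex ion is anionic, so molybdenum takes the -ate form molybdate(III).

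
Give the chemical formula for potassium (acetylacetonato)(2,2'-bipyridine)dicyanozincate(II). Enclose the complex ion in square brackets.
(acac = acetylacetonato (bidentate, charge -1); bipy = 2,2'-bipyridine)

Ligands: 1 acetylacetonato (acac, -1), 1 2,2'-bipyridine (bipy, neutral), 2 cyano (CN, -1). Ligand charge sum = -3.
With Zn in oxidation state +2, the complex ion is [Zn...]^1−.
Charge balance with potassium (+1) requires 1 complex ion per 1 potassium.

K[Zn(acac)(bipy)(CN)2]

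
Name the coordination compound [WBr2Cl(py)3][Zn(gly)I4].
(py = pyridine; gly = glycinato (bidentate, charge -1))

Both ions are complex: the cation is named first with the plain metal name, the anion second with the -ate form; each ion's ligands are alphabetised independently.
Zinc is always +2 in its complexes; the anion's ligand charges sum to -5, so the complex anion is 3−.
A 1:1 salt means the cation carries the equal and opposite charge, 3+.
Cation: ligand charges sum to -3; for the ion to be 3+, W = +6.

dibromochlorotris(pyridine)tungsten(VI) (glycinato)tetraiodozincate(II)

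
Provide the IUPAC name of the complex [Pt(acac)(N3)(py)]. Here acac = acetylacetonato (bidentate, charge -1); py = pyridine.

There is no counter-ion, so the complex is neutral overall.
Ligand charges: 1×acetylacetonato (-1 each), 1×pyridine (neutral), 1×azido (-1 each); total -2. So Pt + (-2) = 0, giving Pt = +2.
Ligands are named alphabetically: acetylacetonato before azido before pyridine.

(acetylacetonato)azido(pyridine)platinum(II)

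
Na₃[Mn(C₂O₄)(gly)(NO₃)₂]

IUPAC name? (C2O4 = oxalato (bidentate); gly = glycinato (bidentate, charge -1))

sodium (glycinato)dinitratooxalatomanganate(II)

The 3 sodium counter-ions carry a total charge of +3, so each complex ion is 3−.
Ligand charges: 2×nitrato (-1 each), 1×oxalato (-2 each), 1×glycinato (-1 each); total -5. So Mn + (-5) = 3−, giving Mn = +2.
Ligands are named alphabetically: glycinato before nitrato before oxalato.
The complex ion is anionic, so manganese takes the -ate form manganate(II).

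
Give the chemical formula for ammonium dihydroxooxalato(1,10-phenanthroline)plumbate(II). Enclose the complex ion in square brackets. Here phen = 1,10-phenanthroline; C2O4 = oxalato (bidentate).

(NH4)2[Pb(C2O4)(OH)2(phen)]

Ligands: 1 1,10-phenanthroline (phen, neutral), 2 hydroxo (OH, -1), 1 oxalato (C2O4, -2). Ligand charge sum = -4.
With Pb in oxidation state +2, the complex ion is [Pb...]^2−.
Charge balance with ammonium (+1) requires 1 complex ion per 2 ammonium.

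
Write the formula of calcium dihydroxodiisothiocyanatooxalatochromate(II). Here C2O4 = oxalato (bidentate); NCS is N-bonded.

Ca2[Cr(C2O4)(NCS)2(OH)2]

Ligands: 1 oxalato (C2O4, -2), 2 isothiocyanato (NCS, -1), 2 hydroxo (OH, -1). Ligand charge sum = -6.
With Cr in oxidation state +2, the complex ion is [Cr...]^4−.
Charge balance with calcium (+2) requires 1 complex ion per 2 calcium.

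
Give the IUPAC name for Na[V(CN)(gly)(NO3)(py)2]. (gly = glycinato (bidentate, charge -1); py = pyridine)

The 1 sodium counter-ion carries a total charge of +1, so each complex ion is 1−.
Ligand charges: 1×glycinato (-1 each), 1×nitrato (-1 each), 2×pyridine (neutral), 1×cyano (-1 each); total -3. So V + (-3) = 1−, giving V = +2.
Ligands are named alphabetically: cyano before glycinato before nitrato before pyridine.
The complex ion is anionic, so vanadium takes the -ate form vanadate(II).

sodium cyano(glycinato)nitratobis(pyridine)vanadate(II)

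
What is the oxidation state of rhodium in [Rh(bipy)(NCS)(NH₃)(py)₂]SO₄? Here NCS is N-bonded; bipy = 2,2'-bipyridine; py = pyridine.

1 sulfate outside the brackets (-2 each) → the complex ion is 2+.
Ligand charges: 1×NCS = -1; 1×bipy neutral; 1×NH3 neutral; 2×py neutral; sum -1.
Rh + (-1) = 2+ ⇒ Rh is +3.

+3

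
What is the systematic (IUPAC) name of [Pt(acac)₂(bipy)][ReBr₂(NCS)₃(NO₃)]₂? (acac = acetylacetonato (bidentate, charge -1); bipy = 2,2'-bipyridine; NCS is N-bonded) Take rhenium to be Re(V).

Re is given as +5; the anion's ligand charges sum to -6, so the complex anion is 1−.
With 2 anions per cation, the cation must be 2×1 = 2+.
Cation: ligand charges sum to -2; for the ion to be 2+, Pt = +4.

bis(acetylacetonato)(2,2'-bipyridine)platinum(IV) dibromotriisothiocyanatonitratorhenate(V)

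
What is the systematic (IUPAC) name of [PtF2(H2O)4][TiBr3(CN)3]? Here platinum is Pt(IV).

tetraaquadifluoroplatinum(IV) tribromotricyanotitanate(IV)

Both ions are complex: the cation is named first with the plain metal name, the anion second with the -ate form; each ion's ligands are alphabetised independently.
Pt is given as +4; the cation's ligand charges sum to -2, so the complex cation is 2+.
A 1:1 salt means the anion carries the equal and opposite charge, 2−.
Anion: ligand charges sum to -6; for the ion to be 2−, Ti = +4.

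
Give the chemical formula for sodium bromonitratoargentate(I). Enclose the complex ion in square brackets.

Ligands: 1 nitrato (NO3, -1), 1 bromo (Br, -1). Ligand charge sum = -2.
With Ag in oxidation state +1, the complex ion is [Ag...]^1−.
Charge balance with sodium (+1) requires 1 complex ion per 1 sodium.

Na[AgBr(NO3)]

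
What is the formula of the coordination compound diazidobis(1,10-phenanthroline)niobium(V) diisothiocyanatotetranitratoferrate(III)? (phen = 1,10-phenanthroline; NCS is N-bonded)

[Nb(N3)2(phen)2][Fe(NCS)2(NO3)4]

Cation [Nb…]: ligand charges -2, Nb(V) ⇒ ion charge 3+.
Anion [Fe…]: ligand charges -6, Fe(III) ⇒ ion charge 3−.
One 3+ cation balances one 3− anion.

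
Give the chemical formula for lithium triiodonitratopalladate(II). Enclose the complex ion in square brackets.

Ligands: 1 nitrato (NO3, -1), 3 iodo (I, -1). Ligand charge sum = -4.
Charge balance with lithium (+1) requires 1 complex ion per 2 lithium.

Li2[PdI3(NO3)]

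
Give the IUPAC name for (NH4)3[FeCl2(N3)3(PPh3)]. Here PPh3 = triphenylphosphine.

The 3 ammonium counter-ions carry a total charge of +3, so each complex ion is 3−.
Ligand charges: 3×azido (-1 each), 2×chloro (-1 each), 1×triphenylphosphine (neutral); total -5. So Fe + (-5) = 3−, giving Fe = +2.
Ligands are named alphabetically: azido before chloro before triphenylphosphine.
The complex ion is anionic, so iron takes the -ate form ferrate(II).

ammonium triazidodichloro(triphenylphosphine)ferrate(II)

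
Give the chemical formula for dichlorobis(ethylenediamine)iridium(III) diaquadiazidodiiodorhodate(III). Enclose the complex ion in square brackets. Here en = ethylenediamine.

Cation [Ir…]: ligand charges -2, Ir(III) ⇒ ion charge 1+.
Anion [Rh…]: ligand charges -4, Rh(III) ⇒ ion charge 1−.
One 1+ cation balances one 1− anion.

[IrCl2(en)2][Rh(H2O)2I2(N3)2]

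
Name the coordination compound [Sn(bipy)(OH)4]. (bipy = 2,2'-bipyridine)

(2,2'-bipyridine)tetrahydroxotin(IV)

There is no counter-ion, so the complex is neutral overall.
Ligand charges: 1×2,2'-bipyridine (neutral), 4×hydroxo (-1 each); total -4. So Sn + (-4) = 0, giving Sn = +4.
Ligands are named alphabetically: bipyridine before hydroxo.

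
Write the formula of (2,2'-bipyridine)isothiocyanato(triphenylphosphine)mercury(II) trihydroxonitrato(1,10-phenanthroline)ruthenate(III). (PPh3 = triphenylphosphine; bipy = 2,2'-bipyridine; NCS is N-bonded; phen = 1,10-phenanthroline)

Cation [Hg…]: ligand charges -1, Hg(II) ⇒ ion charge 1+.
Anion [Ru…]: ligand charges -4, Ru(III) ⇒ ion charge 1−.
One 1+ cation balances one 1− anion.

[Hg(bipy)(NCS)(PPh3)][Ru(NO3)(OH)3(phen)]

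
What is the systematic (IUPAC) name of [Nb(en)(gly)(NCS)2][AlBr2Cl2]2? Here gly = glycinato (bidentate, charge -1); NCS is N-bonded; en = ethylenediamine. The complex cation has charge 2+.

Both ions are complex: the cation is named first with the plain metal name, the anion second with the -ate form; each ion's ligands are alphabetised independently.
The complex cation is given as 2+; its ligand charges sum to -3, so Nb = +5.
With 2 anions per cation, each anion must be 2/2 = 1−.
Anion: ligand charges sum to -4; for the ion to be 1−, Al = +3.

(ethylenediamine)(glycinato)diisothiocyanatoniobium(V) dibromodichloroaluminate(III)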